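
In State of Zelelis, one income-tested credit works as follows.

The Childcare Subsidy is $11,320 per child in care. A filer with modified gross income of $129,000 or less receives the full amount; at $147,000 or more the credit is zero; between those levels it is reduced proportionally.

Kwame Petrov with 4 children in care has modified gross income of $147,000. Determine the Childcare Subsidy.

$0

Childcare Subsidy: base = 4 × $11,320 = $45,280. $147,000 is at or above $147,000, so the credit is $0.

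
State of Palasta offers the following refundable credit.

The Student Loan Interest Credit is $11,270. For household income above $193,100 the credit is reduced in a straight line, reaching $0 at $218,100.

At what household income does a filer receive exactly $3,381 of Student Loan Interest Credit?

$210,600

$3,381 is 3,381/11,270 of the full $11,270, so 7,889/11,270 of the $25,000 range has been used: income = $193,100 + $25,000 × 7,889/11,270 = $210,600.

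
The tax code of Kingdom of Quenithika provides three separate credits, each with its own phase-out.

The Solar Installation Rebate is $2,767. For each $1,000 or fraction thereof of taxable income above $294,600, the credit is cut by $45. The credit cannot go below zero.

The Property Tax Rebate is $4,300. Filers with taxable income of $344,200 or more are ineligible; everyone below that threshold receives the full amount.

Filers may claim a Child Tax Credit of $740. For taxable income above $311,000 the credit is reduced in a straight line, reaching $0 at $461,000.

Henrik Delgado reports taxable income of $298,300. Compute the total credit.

Solar Installation Rebate: income exceeds $294,600 by $3,700, which is 4 full-or-partial $1,000 increments; reduction = 4 × $45 = $180, leaving $2,587.
Property Tax Rebate: $298,300 is below the $344,200 cutoff, so the full $4,300 applies.
Child Tax Credit: $298,300 is at or below the $311,000 threshold, so the full $740 applies.
Total: $2,587 + $4,300 + $740 = $7,627.

$7,627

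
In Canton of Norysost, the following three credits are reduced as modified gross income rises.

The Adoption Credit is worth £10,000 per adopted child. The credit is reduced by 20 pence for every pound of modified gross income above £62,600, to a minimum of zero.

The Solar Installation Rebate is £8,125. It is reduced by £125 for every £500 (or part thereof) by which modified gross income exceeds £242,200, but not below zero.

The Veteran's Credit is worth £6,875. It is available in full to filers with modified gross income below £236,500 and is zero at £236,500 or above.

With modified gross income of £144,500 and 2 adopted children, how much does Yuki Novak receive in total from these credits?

Adoption Credit: base = 2 × £10,000 = £20,000. 20% of the £81,900 excess over £62,600 is £16,380; credit = £20,000 − £16,380 = £3,620.
Solar Installation Rebate: £144,500 is at or below the £242,200 threshold, so the full £8,125 applies.
Veteran's Credit: £144,500 is below the £236,500 cutoff, so the full £6,875 applies.
Total: £3,620 + £8,125 + £6,875 = £18,620.

£18,620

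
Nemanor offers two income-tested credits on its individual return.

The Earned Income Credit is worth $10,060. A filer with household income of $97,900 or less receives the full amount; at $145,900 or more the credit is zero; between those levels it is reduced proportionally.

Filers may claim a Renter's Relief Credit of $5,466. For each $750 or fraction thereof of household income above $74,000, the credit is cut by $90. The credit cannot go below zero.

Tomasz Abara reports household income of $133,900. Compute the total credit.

$2,515

Earned Income Credit: $133,900 is $36,000 into a $48,000 phase-out range, leaving 12,000/48,000 of the credit: $10,060 × 12,000/48,000 = $2,515.
Renter's Relief Credit: income exceeds $74,000 by $59,900 → 80 increments × $90 = $7,200 ≥ base, so the credit is $0.
Total: $2,515 + $0 = $2,515.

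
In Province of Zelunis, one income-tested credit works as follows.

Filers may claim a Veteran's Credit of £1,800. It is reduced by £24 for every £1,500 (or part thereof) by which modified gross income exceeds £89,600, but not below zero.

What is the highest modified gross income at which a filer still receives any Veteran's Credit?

After 74 increments the reduction is 74 × £24 = £1,776, leaving £24; one more increment wipes it out. Increment 74 ends at excess 74 × £1,500 = £111,000, so the highest qualifying income is £89,600 + £111,000 = £200,600.

£200,600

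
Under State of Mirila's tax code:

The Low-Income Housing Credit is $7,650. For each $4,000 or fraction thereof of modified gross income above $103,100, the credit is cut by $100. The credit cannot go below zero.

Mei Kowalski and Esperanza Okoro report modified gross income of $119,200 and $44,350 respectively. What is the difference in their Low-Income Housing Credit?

Mei ($119,200): Low-Income Housing Credit: income exceeds $103,100 by $16,100, which is 5 full-or-partial $4,000 increments; reduction = 5 × $100 = $500, leaving $7,150.
Esperanza ($44,350): Low-Income Housing Credit: $44,350 is at or below the $103,100 threshold, so the full $7,650 applies.
Difference: |$7,150 − $7,650| = $500.

$500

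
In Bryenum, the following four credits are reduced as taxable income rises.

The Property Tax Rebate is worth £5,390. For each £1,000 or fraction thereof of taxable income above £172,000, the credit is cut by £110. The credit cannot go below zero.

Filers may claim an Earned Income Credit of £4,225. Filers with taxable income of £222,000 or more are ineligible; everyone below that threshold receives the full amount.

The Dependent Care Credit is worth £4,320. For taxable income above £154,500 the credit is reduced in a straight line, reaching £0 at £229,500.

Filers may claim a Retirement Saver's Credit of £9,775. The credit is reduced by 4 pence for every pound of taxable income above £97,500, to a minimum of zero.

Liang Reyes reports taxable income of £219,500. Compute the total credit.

£9,806

Property Tax Rebate: income exceeds £172,000 by £47,500, which is 48 full-or-partial £1,000 increments; reduction = 48 × £110 = £5,280, leaving £110.
Earned Income Credit: £219,500 is below the £222,000 cutoff, so the full £4,225 applies.
Dependent Care Credit: £219,500 is £65,000 into a £75,000 phase-out range, leaving 10,000/75,000 of the credit: £4,320 × 10,000/75,000 = £576.
Retirement Saver's Credit: 4% of the £122,000 excess over £97,500 is £4,880; credit = £9,775 − £4,880 = £4,895.
Total: £110 + £4,225 + £576 + £4,895 = £9,806.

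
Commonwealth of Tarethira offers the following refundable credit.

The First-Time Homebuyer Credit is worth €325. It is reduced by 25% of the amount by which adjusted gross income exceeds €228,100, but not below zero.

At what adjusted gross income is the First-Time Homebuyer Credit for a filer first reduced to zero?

€229,400

The credit falls by 25% of each euro above €228,100, so it reaches zero when the excess is €325 / 25% = €1,300: income = €228,100 + €1,300 = €229,400.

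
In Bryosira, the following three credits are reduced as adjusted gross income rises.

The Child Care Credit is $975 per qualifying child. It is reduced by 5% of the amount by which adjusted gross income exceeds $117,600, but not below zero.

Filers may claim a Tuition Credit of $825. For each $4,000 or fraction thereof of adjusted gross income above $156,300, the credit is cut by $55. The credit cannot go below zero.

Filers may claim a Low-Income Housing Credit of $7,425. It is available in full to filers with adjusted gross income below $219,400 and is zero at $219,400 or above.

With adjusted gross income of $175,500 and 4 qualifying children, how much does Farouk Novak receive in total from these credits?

Child Care Credit: base = 4 × $975 = $3,900. 5% of the $57,900 excess over $117,600 is $2,895; credit = $3,900 − $2,895 = $1,005.
Tuition Credit: income exceeds $156,300 by $19,200, which is 5 full-or-partial $4,000 increments; reduction = 5 × $55 = $275, leaving $550.
Low-Income Housing Credit: $175,500 is below the $219,400 cutoff, so the full $7,425 applies.
Total: $1,005 + $550 + $7,425 = $8,980.

$8,980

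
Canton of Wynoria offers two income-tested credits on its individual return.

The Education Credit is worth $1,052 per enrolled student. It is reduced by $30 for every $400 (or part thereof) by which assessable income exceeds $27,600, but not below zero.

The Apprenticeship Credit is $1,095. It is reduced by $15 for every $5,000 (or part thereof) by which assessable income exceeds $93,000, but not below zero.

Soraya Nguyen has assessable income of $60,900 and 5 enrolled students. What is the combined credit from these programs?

Education Credit: base = 5 × $1,052 = $5,260. income exceeds $27,600 by $33,300, which is 84 full-or-partial $400 increments; reduction = 84 × $30 = $2,520, leaving $2,740.
Apprenticeship Credit: $60,900 is at or below the $93,000 threshold, so the full $1,095 applies.
Total: $2,740 + $1,095 = $3,835.

$3,835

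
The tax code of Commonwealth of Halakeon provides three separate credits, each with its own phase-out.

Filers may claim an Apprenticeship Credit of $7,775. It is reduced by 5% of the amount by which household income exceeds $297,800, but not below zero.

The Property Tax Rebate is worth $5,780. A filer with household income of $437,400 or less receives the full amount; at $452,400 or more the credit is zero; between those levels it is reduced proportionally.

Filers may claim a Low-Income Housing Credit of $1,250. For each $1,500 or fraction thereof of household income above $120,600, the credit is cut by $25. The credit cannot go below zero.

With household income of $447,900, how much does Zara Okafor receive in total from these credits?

Apprenticeship Credit: 5% of the $150,100 excess over $297,800 is $7,505; credit = $7,775 − $7,505 = $270.
Property Tax Rebate: $447,900 is $10,500 into a $15,000 phase-out range, leaving 4,500/15,000 of the credit: $5,780 × 4,500/15,000 = $1,734.
Low-Income Housing Credit: income exceeds $120,600 by $327,300 → 219 increments × $25 = $5,475 ≥ base, so the credit is $0.
Total: $270 + $1,734 + $0 = $2,004.

$2,004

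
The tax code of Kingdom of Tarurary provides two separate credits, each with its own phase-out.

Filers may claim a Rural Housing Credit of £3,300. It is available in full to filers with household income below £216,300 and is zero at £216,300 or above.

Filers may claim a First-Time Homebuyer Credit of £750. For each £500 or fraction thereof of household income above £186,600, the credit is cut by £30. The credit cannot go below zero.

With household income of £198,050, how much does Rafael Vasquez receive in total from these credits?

Rural Housing Credit: £198,050 is below the £216,300 cutoff, so the full £3,300 applies.
First-Time Homebuyer Credit: income exceeds £186,600 by £11,450, which is 23 full-or-partial £500 increments; reduction = 23 × £30 = £690, leaving £60.
Total: £3,300 + £60 = £3,360.

£3,360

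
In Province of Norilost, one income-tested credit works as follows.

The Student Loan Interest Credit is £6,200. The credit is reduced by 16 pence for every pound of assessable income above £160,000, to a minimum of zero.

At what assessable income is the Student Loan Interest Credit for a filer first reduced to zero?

£198,750

The credit falls by 16% of each pound above £160,000, so it reaches zero when the excess is £6,200 / 16% = £38,750: income = £160,000 + £38,750 = £198,750.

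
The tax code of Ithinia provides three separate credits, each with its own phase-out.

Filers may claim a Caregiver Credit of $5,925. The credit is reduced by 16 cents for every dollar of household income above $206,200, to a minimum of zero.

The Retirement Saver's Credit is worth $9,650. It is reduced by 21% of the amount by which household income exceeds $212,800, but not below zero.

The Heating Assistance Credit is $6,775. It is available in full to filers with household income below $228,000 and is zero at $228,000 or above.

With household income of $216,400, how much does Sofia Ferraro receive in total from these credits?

Caregiver Credit: 16% of the $10,200 excess over $206,200 is $1,632; credit = $5,925 − $1,632 = $4,293.
Retirement Saver's Credit: 21% of the $3,600 excess over $212,800 is $756; credit = $9,650 − $756 = $8,894.
Heating Assistance Credit: $216,400 is below the $228,000 cutoff, so the full $6,775 applies.
Total: $4,293 + $8,894 + $6,775 = $19,962.

$19,962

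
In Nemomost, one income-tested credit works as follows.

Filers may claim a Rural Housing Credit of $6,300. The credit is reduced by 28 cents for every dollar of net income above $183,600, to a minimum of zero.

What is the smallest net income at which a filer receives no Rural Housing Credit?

$206,100

The credit falls by 28% of each dollar above $183,600, so it reaches zero when the excess is $6,300 / 28% = $22,500: income = $183,600 + $22,500 = $206,100.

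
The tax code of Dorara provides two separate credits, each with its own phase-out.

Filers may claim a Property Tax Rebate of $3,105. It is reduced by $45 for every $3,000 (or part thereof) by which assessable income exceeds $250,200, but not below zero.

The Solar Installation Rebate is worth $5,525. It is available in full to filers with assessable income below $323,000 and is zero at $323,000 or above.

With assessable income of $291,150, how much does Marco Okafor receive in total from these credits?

Property Tax Rebate: income exceeds $250,200 by $40,950, which is 14 full-or-partial $3,000 increments; reduction = 14 × $45 = $630, leaving $2,475.
Solar Installation Rebate: $291,150 is below the $323,000 cutoff, so the full $5,525 applies.
Total: $2,475 + $5,525 = $8,000.

$8,000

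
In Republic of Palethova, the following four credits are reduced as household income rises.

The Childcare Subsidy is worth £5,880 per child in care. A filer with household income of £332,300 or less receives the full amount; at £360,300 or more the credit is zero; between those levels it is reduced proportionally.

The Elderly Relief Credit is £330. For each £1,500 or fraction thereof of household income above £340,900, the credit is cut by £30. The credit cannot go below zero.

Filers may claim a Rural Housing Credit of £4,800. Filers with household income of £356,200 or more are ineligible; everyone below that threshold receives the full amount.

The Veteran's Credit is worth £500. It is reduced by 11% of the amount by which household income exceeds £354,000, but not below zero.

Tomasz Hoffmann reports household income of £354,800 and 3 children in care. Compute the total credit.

Childcare Subsidy: base = 3 × £5,880 = £17,640. £354,800 is £22,500 into a £28,000 phase-out range, leaving 5,500/28,000 of the credit: £17,640 × 5,500/28,000 = £3,465.
Elderly Relief Credit: income exceeds £340,900 by £13,900, which is 10 full-or-partial £1,500 increments; reduction = 10 × £30 = £300, leaving £30.
Rural Housing Credit: £354,800 is below the £356,200 cutoff, so the full £4,800 applies.
Veteran's Credit: 11% of the £800 excess over £354,000 is £88; credit = £500 − £88 = £412.
Total: £3,465 + £30 + £4,800 + £412 = £8,707.

£8,707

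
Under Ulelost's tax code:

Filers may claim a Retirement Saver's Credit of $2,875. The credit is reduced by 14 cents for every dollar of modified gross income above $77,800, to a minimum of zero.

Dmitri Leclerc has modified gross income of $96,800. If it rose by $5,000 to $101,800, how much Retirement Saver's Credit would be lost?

$215

At $96,800 — 14% of the $19,000 excess over $77,800 is $2,660; credit = $2,875 − $2,660 = $215.
At $101,800 — 14% of the $24,000 excess over $77,800 is $3,360 ≥ base, so the credit is $0.
Lost: $215 − $0 = $215.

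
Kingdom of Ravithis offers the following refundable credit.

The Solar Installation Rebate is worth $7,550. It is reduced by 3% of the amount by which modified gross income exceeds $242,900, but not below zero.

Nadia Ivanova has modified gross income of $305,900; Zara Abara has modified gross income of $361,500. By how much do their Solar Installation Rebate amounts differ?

Nadia ($305,900): Solar Installation Rebate: 3% of the $63,000 excess over $242,900 is $1,890; credit = $7,550 − $1,890 = $5,660.
Zara ($361,500): Solar Installation Rebate: 3% of the $118,600 excess over $242,900 is $3,558; credit = $7,550 − $3,558 = $3,992.
Difference: |$5,660 − $3,992| = $1,668.

$1,668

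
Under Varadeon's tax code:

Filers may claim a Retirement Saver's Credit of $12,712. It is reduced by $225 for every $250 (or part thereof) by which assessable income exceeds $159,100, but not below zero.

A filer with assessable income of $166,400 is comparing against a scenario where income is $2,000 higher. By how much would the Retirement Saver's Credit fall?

$1,800

At $166,400 — income exceeds $159,100 by $7,300, which is 30 full-or-partial $250 increments; reduction = 30 × $225 = $6,750, leaving $5,962.
At $168,400 — income exceeds $159,100 by $9,300, which is 38 full-or-partial $250 increments; reduction = 38 × $225 = $8,550, leaving $4,162.
Lost: $5,962 − $4,162 = $1,800.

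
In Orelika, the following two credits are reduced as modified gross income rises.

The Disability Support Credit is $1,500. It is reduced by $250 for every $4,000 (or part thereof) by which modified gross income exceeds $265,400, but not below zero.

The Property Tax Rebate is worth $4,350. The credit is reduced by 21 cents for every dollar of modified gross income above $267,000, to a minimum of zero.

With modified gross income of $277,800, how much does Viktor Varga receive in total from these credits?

$2,582

Disability Support Credit: income exceeds $265,400 by $12,400, which is 4 full-or-partial $4,000 increments; reduction = 4 × $250 = $1,000, leaving $500.
Property Tax Rebate: 21% of the $10,800 excess over $267,000 is $2,268; credit = $4,350 − $2,268 = $2,082.
Total: $500 + $2,082 = $2,582.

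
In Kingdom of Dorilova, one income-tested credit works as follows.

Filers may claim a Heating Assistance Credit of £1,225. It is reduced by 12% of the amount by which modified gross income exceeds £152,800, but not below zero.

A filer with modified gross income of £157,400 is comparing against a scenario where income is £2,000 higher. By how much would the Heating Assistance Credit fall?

At £157,400 — 12% of the £4,600 excess over £152,800 is £552; credit = £1,225 − £552 = £673.
At £159,400 — 12% of the £6,600 excess over £152,800 is £792; credit = £1,225 − £792 = £433.
Lost: £673 − £433 = £240.

£240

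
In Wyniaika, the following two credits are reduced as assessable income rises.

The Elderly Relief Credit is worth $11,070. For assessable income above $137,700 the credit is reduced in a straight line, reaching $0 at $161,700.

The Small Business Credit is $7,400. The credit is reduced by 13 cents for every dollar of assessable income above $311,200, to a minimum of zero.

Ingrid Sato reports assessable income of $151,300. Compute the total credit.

Elderly Relief Credit: $151,300 is $13,600 into a $24,000 phase-out range, leaving 10,400/24,000 of the credit: $11,070 × 10,400/24,000 = $4,797.
Small Business Credit: $151,300 is at or below the $311,200 threshold, so the full $7,400 applies.
Total: $4,797 + $7,400 = $12,197.

$12,197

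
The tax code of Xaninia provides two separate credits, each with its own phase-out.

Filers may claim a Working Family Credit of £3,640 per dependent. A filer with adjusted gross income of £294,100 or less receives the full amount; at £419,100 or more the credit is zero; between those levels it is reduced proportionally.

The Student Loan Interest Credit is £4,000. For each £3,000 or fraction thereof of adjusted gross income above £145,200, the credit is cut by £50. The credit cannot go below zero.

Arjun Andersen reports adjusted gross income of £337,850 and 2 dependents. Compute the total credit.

£5,482

Working Family Credit: base = 2 × £3,640 = £7,280. £337,850 is £43,750 into a £125,000 phase-out range, leaving 81,250/125,000 of the credit: £7,280 × 81,250/125,000 = £4,732.
Student Loan Interest Credit: income exceeds £145,200 by £192,650, which is 65 full-or-partial £3,000 increments; reduction = 65 × £50 = £3,250, leaving £750.
Total: £4,732 + £750 = £5,482.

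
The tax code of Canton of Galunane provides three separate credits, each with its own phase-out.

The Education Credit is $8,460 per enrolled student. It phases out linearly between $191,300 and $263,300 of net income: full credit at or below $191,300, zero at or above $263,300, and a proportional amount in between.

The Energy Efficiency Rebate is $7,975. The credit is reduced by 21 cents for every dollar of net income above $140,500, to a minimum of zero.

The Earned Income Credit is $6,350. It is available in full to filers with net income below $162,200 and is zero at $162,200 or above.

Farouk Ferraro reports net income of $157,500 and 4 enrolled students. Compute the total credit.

Education Credit: base = 4 × $8,460 = $33,840. $157,500 is at or below the $191,300 threshold, so the full $33,840 applies.
Energy Efficiency Rebate: 21% of the $17,000 excess over $140,500 is $3,570; credit = $7,975 − $3,570 = $4,405.
Earned Income Credit: $157,500 is below the $162,200 cutoff, so the full $6,350 applies.
Total: $33,840 + $4,405 + $6,350 = $44,595.

$44,595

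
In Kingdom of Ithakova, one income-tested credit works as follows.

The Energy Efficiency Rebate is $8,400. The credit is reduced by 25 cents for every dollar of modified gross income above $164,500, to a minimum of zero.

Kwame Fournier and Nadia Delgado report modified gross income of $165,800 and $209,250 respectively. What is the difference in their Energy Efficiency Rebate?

Kwame ($165,800): Energy Efficiency Rebate: 25% of the $1,300 excess over $164,500 is $325; credit = $8,400 − $325 = $8,075.
Nadia ($209,250): Energy Efficiency Rebate: 25% of the $44,750 excess over $164,500 is $11,187.50 ≥ base, so the credit is $0.
Difference: |$8,075 − $0| = $8,075.

$8,075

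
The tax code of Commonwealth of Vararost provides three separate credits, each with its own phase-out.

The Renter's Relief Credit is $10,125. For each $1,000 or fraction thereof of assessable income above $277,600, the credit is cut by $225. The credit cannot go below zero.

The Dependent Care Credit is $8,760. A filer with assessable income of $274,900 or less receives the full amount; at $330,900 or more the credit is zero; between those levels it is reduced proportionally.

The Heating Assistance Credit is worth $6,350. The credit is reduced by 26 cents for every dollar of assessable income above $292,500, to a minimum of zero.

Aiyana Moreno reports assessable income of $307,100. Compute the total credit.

Renter's Relief Credit: income exceeds $277,600 by $29,500, which is 30 full-or-partial $1,000 increments; reduction = 30 × $225 = $6,750, leaving $3,375.
Dependent Care Credit: $307,100 is $32,200 into a $56,000 phase-out range, leaving 23,800/56,000 of the credit: $8,760 × 23,800/56,000 = $3,723.
Heating Assistance Credit: 26% of the $14,600 excess over $292,500 is $3,796; credit = $6,350 − $3,796 = $2,554.
Total: $3,375 + $3,723 + $2,554 = $9,652.

$9,652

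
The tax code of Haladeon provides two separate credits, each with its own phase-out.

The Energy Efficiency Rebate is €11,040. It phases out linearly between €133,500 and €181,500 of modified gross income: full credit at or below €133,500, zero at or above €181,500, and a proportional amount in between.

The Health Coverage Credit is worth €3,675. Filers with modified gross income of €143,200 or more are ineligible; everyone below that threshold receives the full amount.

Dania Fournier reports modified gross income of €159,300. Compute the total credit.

€5,106

Energy Efficiency Rebate: €159,300 is €25,800 into a €48,000 phase-out range, leaving 22,200/48,000 of the credit: €11,040 × 22,200/48,000 = €5,106.
Health Coverage Credit: €159,300 meets or exceeds the €143,200 cutoff, so the credit is €0.
Total: €5,106 + €0 = €5,106.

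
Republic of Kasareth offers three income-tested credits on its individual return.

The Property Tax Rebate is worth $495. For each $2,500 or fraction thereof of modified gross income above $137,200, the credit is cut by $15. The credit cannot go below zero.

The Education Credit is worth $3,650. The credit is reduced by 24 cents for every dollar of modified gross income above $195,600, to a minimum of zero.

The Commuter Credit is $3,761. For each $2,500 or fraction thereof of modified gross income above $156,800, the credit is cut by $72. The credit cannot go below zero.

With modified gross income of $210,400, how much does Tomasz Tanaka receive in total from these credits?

Property Tax Rebate: income exceeds $137,200 by $73,200, which is 30 full-or-partial $2,500 increments; reduction = 30 × $15 = $450, leaving $45.
Education Credit: 24% of the $14,800 excess over $195,600 is $3,552; credit = $3,650 − $3,552 = $98.
Commuter Credit: income exceeds $156,800 by $53,600, which is 22 full-or-partial $2,500 increments; reduction = 22 × $72 = $1,584, leaving $2,177.
Total: $45 + $98 + $2,177 = $2,320.

$2,320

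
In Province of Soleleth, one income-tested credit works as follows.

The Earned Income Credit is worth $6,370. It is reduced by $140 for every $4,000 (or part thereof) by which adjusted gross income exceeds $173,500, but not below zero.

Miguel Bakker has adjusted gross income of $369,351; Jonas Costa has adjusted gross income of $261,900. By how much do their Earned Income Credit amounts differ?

$3,150

Miguel ($369,351): Earned Income Credit: income exceeds $173,500 by $195,851 → 49 increments × $140 = $6,860 ≥ base, so the credit is $0.
Jonas ($261,900): Earned Income Credit: income exceeds $173,500 by $88,400, which is 23 full-or-partial $4,000 increments; reduction = 23 × $140 = $3,220, leaving $3,150.
Difference: |$0 − $3,150| = $3,150.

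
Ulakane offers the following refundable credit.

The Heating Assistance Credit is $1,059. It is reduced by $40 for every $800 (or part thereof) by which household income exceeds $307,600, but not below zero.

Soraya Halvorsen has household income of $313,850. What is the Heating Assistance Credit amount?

Heating Assistance Credit: income exceeds $307,600 by $6,250, which is 8 full-or-partial $800 increments; reduction = 8 × $40 = $320, leaving $739.

$739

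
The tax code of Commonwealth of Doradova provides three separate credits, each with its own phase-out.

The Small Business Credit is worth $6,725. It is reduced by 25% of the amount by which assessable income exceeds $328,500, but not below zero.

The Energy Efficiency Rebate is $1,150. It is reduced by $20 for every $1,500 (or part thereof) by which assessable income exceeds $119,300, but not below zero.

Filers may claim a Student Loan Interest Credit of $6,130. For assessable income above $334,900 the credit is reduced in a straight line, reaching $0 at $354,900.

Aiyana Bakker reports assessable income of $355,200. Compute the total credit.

$50

Small Business Credit: 25% of the $26,700 excess over $328,500 is $6,675; credit = $6,725 − $6,675 = $50.
Energy Efficiency Rebate: income exceeds $119,300 by $235,900 → 158 increments × $20 = $3,160 ≥ base, so the credit is $0.
Student Loan Interest Credit: $355,200 is at or above $354,900, so the credit is $0.
Total: $50 + $0 + $0 = $50.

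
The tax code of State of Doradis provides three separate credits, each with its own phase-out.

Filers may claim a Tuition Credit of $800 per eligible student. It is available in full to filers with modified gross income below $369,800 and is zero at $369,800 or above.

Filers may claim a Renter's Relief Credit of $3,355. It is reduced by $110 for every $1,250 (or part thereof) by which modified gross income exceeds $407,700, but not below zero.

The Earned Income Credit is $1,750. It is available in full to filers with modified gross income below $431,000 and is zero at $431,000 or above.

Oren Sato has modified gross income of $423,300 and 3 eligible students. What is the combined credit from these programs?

$3,675

Tuition Credit: base = 3 × $800 = $2,400. $423,300 meets or exceeds the $369,800 cutoff, so the credit is $0.
Renter's Relief Credit: income exceeds $407,700 by $15,600, which is 13 full-or-partial $1,250 increments; reduction = 13 × $110 = $1,430, leaving $1,925.
Earned Income Credit: $423,300 is below the $431,000 cutoff, so the full $1,750 applies.
Total: $0 + $1,925 + $1,750 = $3,675.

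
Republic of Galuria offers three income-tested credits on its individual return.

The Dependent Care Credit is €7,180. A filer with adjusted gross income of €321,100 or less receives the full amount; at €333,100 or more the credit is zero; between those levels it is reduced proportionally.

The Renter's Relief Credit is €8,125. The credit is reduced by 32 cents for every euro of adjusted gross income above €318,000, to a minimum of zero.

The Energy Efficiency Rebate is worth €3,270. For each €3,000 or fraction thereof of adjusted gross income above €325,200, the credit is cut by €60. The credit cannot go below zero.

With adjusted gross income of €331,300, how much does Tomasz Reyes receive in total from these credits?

Dependent Care Credit: €331,300 is €10,200 into a €12,000 phase-out range, leaving 1,800/12,000 of the credit: €7,180 × 1,800/12,000 = €1,077.
Renter's Relief Credit: 32% of the €13,300 excess over €318,000 is €4,256; credit = €8,125 − €4,256 = €3,869.
Energy Efficiency Rebate: income exceeds €325,200 by €6,100, which is 3 full-or-partial €3,000 increments; reduction = 3 × €60 = €180, leaving €3,090.
Total: €1,077 + €3,869 + €3,090 = €8,036.

€8,036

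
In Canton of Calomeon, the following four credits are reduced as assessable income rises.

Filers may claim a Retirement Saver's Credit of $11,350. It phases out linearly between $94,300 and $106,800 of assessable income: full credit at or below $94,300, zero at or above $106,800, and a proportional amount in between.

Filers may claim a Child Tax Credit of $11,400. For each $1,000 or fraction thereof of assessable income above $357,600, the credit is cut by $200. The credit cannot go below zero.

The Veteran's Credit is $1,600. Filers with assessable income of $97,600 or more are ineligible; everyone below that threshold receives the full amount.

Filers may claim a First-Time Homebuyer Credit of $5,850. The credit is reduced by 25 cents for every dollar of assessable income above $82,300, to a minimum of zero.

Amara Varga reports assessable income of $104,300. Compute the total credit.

$14,020

Retirement Saver's Credit: $104,300 is $10,000 into a $12,500 phase-out range, leaving 2,500/12,500 of the credit: $11,350 × 2,500/12,500 = $2,270.
Child Tax Credit: $104,300 is at or below the $357,600 threshold, so the full $11,400 applies.
Veteran's Credit: $104,300 meets or exceeds the $97,600 cutoff, so the credit is $0.
First-Time Homebuyer Credit: 25% of the $22,000 excess over $82,300 is $5,500; credit = $5,850 − $5,500 = $350.
Total: $2,270 + $11,400 + $0 + $350 = $14,020.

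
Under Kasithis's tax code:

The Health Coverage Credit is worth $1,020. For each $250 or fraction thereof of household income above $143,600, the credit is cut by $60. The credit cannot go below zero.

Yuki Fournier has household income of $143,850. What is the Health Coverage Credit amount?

$960

Health Coverage Credit: income exceeds $143,600 by $250, which is 1 full-or-partial $250 increment; reduction = 1 × $60 = $60, leaving $960.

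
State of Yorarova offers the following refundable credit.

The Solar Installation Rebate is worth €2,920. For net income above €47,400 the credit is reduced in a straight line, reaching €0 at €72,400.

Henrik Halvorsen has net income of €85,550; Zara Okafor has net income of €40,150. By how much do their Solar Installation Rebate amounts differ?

Henrik (€85,550): Solar Installation Rebate: €85,550 is at or above €72,400, so the credit is €0.
Zara (€40,150): Solar Installation Rebate: €40,150 is at or below the €47,400 threshold, so the full €2,920 applies.
Difference: |€0 − €2,920| = €2,920.

€2,920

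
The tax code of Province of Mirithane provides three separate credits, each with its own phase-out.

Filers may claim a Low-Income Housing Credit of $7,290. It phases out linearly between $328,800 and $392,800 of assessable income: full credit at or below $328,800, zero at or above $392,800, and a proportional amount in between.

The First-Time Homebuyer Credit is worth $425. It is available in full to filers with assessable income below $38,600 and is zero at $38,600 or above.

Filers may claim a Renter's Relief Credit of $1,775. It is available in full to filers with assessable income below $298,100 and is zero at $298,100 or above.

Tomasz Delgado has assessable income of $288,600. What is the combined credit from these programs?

Low-Income Housing Credit: $288,600 is at or below the $328,800 threshold, so the full $7,290 applies.
First-Time Homebuyer Credit: $288,600 meets or exceeds the $38,600 cutoff, so the credit is $0.
Renter's Relief Credit: $288,600 is below the $298,100 cutoff, so the full $1,775 applies.
Total: $7,290 + $0 + $1,775 = $9,065.

$9,065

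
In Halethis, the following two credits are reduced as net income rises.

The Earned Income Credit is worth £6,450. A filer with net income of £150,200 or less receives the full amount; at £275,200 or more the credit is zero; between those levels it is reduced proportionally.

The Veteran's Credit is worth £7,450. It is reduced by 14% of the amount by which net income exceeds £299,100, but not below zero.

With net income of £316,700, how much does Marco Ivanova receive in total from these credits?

Earned Income Credit: £316,700 is at or above £275,200, so the credit is £0.
Veteran's Credit: 14% of the £17,600 excess over £299,100 is £2,464; credit = £7,450 − £2,464 = £4,986.
Total: £0 + £4,986 = £4,986.

£4,986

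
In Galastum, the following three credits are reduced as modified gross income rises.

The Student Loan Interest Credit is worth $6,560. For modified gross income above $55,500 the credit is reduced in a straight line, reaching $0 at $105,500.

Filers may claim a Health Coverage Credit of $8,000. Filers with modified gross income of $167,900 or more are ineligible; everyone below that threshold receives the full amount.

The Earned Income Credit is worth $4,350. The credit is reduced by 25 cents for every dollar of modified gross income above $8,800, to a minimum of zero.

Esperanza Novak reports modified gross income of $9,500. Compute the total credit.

Student Loan Interest Credit: $9,500 is at or below the $55,500 threshold, so the full $6,560 applies.
Health Coverage Credit: $9,500 is below the $167,900 cutoff, so the full $8,000 applies.
Earned Income Credit: 25% of the $700 excess over $8,800 is $175; credit = $4,350 − $175 = $4,175.
Total: $6,560 + $8,000 + $4,175 = $18,735.

$18,735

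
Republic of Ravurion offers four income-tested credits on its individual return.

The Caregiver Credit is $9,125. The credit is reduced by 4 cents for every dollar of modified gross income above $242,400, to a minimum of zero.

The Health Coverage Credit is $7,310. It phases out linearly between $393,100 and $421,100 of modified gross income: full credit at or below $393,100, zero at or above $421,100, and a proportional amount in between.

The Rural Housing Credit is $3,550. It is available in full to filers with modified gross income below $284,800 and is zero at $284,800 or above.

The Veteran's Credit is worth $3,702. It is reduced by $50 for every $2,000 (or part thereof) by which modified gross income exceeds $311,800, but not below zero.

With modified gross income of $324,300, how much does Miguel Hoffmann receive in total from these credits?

Caregiver Credit: 4% of the $81,900 excess over $242,400 is $3,276; credit = $9,125 − $3,276 = $5,849.
Health Coverage Credit: $324,300 is at or below the $393,100 threshold, so the full $7,310 applies.
Rural Housing Credit: $324,300 meets or exceeds the $284,800 cutoff, so the credit is $0.
Veteran's Credit: income exceeds $311,800 by $12,500, which is 7 full-or-partial $2,000 increments; reduction = 7 × $50 = $350, leaving $3,352.
Total: $5,849 + $7,310 + $0 + $3,352 = $16,511.

$16,511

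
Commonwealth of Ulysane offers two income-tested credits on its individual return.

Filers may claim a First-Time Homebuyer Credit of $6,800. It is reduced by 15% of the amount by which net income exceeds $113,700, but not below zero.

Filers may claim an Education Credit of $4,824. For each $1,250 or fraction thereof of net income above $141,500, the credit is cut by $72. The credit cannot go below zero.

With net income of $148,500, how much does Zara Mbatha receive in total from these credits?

First-Time Homebuyer Credit: 15% of the $34,800 excess over $113,700 is $5,220; credit = $6,800 − $5,220 = $1,580.
Education Credit: income exceeds $141,500 by $7,000, which is 6 full-or-partial $1,250 increments; reduction = 6 × $72 = $432, leaving $4,392.
Total: $1,580 + $4,392 = $5,972.

$5,972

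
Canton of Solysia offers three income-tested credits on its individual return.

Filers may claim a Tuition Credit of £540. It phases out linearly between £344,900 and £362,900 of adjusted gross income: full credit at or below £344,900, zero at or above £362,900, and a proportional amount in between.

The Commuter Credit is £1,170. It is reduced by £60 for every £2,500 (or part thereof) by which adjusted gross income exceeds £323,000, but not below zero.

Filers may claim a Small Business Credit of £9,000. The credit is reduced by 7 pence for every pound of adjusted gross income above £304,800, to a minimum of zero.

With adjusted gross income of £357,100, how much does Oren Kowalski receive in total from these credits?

£5,843

Tuition Credit: £357,100 is £12,200 into a £18,000 phase-out range, leaving 5,800/18,000 of the credit: £540 × 5,800/18,000 = £174.
Commuter Credit: income exceeds £323,000 by £34,100, which is 14 full-or-partial £2,500 increments; reduction = 14 × £60 = £840, leaving £330.
Small Business Credit: 7% of the £52,300 excess over £304,800 is £3,661; credit = £9,000 − £3,661 = £5,339.
Total: £174 + £330 + £5,339 = £5,843.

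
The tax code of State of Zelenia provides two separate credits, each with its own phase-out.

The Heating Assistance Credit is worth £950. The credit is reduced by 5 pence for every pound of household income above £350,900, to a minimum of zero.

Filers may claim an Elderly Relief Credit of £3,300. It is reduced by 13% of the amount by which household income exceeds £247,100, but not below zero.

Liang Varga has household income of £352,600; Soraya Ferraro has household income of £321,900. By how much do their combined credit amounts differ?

Liang (£352,600): Heating Assistance Credit: 5% of the £1,700 excess over £350,900 is £85; credit = £950 − £85 = £865. Elderly Relief Credit: 13% of the £105,500 excess over £247,100 is £13,715 ≥ base, so the credit is £0. total £865 + £0 = £865
Soraya (£321,900): Heating Assistance Credit: £321,900 is at or below the £350,900 threshold, so the full £950 applies. Elderly Relief Credit: 13% of the £74,800 excess over £247,100 is £9,724 ≥ base, so the credit is £0. total £950 + £0 = £950
Difference: |£865 − £950| = £85.

£85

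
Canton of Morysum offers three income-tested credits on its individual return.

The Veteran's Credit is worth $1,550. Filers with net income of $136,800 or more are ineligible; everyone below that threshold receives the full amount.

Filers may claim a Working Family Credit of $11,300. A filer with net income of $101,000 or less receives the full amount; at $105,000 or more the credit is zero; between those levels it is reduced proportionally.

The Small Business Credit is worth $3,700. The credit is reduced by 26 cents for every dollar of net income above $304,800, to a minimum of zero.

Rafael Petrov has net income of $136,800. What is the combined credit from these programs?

$3,700

Veteran's Credit: $136,800 meets or exceeds the $136,800 cutoff, so the credit is $0.
Working Family Credit: $136,800 is at or above $105,000, so the credit is $0.
Small Business Credit: $136,800 is at or below the $304,800 threshold, so the full $3,700 applies.
Total: $0 + $0 + $3,700 = $3,700.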